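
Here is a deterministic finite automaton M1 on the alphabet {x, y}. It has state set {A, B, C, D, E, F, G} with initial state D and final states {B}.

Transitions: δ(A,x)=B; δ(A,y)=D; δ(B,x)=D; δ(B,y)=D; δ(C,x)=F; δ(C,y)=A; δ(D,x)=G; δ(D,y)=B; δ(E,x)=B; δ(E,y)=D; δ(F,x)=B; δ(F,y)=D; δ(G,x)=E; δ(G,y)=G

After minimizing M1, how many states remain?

States {A,C,F} cannot be reached from the start state, so discard them.
Initial partition by acceptance: {B} | {D,E,G}.
Refine {D,E,G} on symbol x: members go to different blocks, giving {D,G} and {E}.
On input x, block {D,G} splits into {D} and {G}.
No further refinement is possible. Final partition (4 blocks): {B} | {D} | {E} | {G}.

4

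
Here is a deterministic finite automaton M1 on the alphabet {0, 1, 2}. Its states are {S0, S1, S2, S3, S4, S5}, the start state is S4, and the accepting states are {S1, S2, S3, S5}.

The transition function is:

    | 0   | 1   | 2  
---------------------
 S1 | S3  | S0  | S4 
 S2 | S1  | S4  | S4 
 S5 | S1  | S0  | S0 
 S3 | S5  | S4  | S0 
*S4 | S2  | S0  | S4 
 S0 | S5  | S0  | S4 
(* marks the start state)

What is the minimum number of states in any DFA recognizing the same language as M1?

2

Every state is reachable, so we keep all 6.
P0 = {S1,S2,S3,S5} | {S0,S4}.
No further refinement is possible. Final partition (2 blocks): {S1,S2,S3,S5} | {S0,S4}.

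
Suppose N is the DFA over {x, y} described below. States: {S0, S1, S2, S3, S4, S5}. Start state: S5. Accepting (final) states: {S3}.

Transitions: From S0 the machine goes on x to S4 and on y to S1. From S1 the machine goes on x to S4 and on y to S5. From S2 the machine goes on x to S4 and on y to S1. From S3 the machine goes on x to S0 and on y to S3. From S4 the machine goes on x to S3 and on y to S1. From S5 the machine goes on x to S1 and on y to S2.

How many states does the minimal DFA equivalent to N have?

5

P0 = {S3} | {S0,S1,S2,S4,S5}.
On input x, block {S0,S1,S2,S4,S5} splits into {S0,S1,S2,S5} and {S4}.
On input x, block {S0,S1,S2,S5} splits into {S0,S1,S2} and {S5}.
On input y, block {S0,S1,S2} splits into {S0,S2} and {S1}.
Stable partition: {S3} | {S0,S2} | {S4} | {S5} | {S1} — 5 equivalence classes.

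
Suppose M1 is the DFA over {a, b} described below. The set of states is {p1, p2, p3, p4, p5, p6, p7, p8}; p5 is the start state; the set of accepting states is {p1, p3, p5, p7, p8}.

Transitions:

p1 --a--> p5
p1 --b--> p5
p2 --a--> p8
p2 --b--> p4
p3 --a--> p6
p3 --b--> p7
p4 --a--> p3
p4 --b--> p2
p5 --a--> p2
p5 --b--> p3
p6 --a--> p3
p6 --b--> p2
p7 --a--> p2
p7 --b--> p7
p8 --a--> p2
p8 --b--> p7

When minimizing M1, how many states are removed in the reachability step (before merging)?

No path from p5 leads to p1; the other 7 states are all reachable.

1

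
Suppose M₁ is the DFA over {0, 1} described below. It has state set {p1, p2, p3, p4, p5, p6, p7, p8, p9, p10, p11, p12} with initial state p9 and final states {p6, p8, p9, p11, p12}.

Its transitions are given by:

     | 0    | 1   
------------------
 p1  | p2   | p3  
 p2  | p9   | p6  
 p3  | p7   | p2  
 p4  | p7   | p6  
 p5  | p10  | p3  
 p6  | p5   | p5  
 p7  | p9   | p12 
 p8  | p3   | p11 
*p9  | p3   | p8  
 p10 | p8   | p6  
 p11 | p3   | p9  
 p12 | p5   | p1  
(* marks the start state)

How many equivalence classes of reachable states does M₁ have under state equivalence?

5

First remove the unreachable states {p4}; 11 states remain.
Initial partition by acceptance: {p6,p8,p9,p11,p12} | {p1,p2,p3,p5,p7,p10}.
Refine {p6,p8,p9,p11,p12} on symbol 1: members go to different blocks, giving {p8,p9,p11} and {p6,p12}.
Split {p1,p2,p3,p5,p7,p10} by δ(·,0) → {p1,p3,p5} and {p2,p7,p10}.
On input 1, block {p1,p3,p5} splits into {p1,p5} and {p3}.
The partition is now stable with 5 blocks: {p8,p9,p11} | {p1,p5} | {p6,p12} | {p2,p7,p10} | {p3}.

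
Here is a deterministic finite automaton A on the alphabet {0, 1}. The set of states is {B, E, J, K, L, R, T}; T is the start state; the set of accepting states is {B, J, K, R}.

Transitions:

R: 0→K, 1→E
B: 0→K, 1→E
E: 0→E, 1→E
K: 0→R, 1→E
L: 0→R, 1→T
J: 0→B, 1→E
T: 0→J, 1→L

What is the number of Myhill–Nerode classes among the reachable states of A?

Every state is reachable, so we keep all 7.
Start with accepting vs non-accepting: {B,J,K,R} | {E,L,T}.
Split {E,L,T} by δ(·,0) → {L,T} and {E}.
Stable partition: {B,J,K,R} | {L,T} | {E} — 3 equivalence classes.

3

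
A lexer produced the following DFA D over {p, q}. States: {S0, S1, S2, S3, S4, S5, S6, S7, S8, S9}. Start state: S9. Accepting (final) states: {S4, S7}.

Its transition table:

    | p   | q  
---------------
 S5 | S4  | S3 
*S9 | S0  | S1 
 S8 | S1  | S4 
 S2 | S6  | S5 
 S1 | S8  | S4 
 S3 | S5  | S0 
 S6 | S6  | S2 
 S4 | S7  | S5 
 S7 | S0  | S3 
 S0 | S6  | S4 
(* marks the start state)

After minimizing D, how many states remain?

9

Initial partition by acceptance: {S4,S7} | {S0,S1,S2,S3,S5,S6,S8,S9}.
Refine {S4,S7} on symbol p: members go to different blocks, giving {S4} and {S7}.
Refine {S0,S1,S2,S3,S5,S6,S8,S9} on symbol p: members go to different blocks, giving {S0,S1,S2,S3,S6,S8,S9} and {S5}.
Refine {S0,S1,S2,S3,S6,S8,S9} on symbol p: members go to different blocks, giving {S0,S1,S2,S6,S8,S9} and {S3}.
Split {S0,S1,S2,S6,S8,S9} by δ(·,q) → {S0,S1,S8} and {S6,S9} and {S2}.
On input p, block {S0,S1,S8} splits into {S1,S8} and {S0}.
On input p, block {S6,S9} splits into {S6} and {S9}.
Stable partition: {S4} | {S1,S8} | {S7} | {S5} | {S3} | {S6} | {S2} | {S0} | {S9} — 9 equivalence classes.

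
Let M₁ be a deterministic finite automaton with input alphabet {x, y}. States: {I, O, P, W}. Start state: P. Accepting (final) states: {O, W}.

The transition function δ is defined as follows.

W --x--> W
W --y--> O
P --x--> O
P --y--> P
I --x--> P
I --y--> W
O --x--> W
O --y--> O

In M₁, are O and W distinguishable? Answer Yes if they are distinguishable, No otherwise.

States {I} cannot be reached from the start state, so discard them.
Initial partition by acceptance: {O,W} | {P}.
No further refinement is possible. Final partition (2 blocks): {O,W} | {P}.
O and W lie in the same block of the stable partition, so they are equivalent — no string distinguishes them.

No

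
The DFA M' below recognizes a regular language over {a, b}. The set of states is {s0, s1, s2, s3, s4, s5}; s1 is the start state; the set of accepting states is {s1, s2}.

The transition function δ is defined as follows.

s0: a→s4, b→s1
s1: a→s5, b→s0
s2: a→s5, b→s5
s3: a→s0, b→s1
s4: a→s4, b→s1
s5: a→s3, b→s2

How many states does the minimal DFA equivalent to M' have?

2

All states are reachable from the start state.
Start with accepting vs non-accepting: {s1,s2} | {s0,s3,s4,s5}.
The partition is now stable with 2 blocks: {s1,s2} | {s0,s3,s4,s5}.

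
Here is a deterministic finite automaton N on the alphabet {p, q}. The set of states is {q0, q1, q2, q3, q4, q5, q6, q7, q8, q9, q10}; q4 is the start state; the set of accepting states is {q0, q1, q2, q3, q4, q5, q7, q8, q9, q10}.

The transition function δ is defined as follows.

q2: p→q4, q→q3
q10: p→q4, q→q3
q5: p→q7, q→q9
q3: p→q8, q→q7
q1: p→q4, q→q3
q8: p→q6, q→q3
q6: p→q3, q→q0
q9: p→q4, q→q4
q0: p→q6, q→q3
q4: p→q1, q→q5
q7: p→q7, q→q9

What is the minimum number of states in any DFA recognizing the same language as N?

States {q2,q10} cannot be reached from the start state, so discard them.
Start with accepting vs non-accepting: {q0,q1,q3,q4,q5,q7,q8,q9} | {q6}.
On input p, block {q0,q1,q3,q4,q5,q7,q8,q9} splits into {q1,q3,q4,q5,q7,q9} and {q0,q8}.
Refine {q1,q3,q4,q5,q7,q9} on symbol p: members go to different blocks, giving {q1,q4,q5,q7,q9} and {q3}.
Refine {q1,q4,q5,q7,q9} on symbol q: members go to different blocks, giving {q4,q5,q7,q9} and {q1}.
Refine {q4,q5,q7,q9} on symbol p: members go to different blocks, giving {q5,q7,q9} and {q4}.
Refine {q5,q7,q9} on symbol p: members go to different blocks, giving {q5,q7} and {q9}.
Stable partition: {q5,q7} | {q6} | {q0,q8} | {q3} | {q1} | {q4} | {q9} — 7 equivalence classes.

7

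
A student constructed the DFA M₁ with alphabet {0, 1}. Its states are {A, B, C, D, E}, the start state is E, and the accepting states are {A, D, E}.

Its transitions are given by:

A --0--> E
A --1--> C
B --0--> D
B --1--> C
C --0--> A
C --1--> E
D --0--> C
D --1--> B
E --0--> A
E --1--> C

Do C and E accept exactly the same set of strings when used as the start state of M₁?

Reachable states from the start: {A,C,E}. Unreachable: {B,D} — drop them.
P0 = {A,E} | {C}.
Stable partition: {A,E} | {C} — 2 equivalence classes.
C and E end up in different blocks, so they are distinguishable. For instance, the string 'ε' is accepted from only E.

No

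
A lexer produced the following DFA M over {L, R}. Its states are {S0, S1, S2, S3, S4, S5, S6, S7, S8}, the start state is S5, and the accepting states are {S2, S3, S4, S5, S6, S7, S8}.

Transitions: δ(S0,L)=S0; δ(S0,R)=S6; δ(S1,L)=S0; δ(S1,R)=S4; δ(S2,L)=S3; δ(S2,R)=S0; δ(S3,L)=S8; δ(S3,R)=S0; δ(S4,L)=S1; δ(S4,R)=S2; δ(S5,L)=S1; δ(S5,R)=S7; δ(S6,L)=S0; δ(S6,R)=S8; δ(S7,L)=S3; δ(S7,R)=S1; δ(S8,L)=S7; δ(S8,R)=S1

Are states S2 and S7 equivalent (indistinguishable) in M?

Yes

Every state is reachable, so we keep all 9.
P0 = {S2,S3,S4,S5,S6,S7,S8} | {S0,S1}.
Refine {S2,S3,S4,S5,S6,S7,S8} on symbol L: members go to different blocks, giving {S2,S3,S7,S8} and {S4,S5,S6}.
Stable partition: {S2,S3,S7,S8} | {S0,S1} | {S4,S5,S6} — 3 equivalence classes.
S2 and S7 lie in the same block of the stable partition, so they are equivalent — no string distinguishes them.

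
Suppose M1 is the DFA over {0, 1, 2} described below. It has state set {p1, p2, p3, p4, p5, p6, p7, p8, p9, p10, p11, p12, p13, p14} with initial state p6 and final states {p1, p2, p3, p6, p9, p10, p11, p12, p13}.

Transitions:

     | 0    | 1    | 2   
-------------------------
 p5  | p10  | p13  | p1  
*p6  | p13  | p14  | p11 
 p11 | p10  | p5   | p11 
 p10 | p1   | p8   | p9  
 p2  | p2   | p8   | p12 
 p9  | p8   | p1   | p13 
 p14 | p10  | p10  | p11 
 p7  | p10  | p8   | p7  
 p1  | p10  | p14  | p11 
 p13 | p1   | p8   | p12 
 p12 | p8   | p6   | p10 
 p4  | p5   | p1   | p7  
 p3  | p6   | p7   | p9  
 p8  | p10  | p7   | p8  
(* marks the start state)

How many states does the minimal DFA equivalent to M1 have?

First remove the unreachable states {p2,p3,p4}; 11 states remain.
Start with accepting vs non-accepting: {p1,p6,p9,p10,p11,p12,p13} | {p5,p7,p8,p14}.
Split {p1,p6,p9,p10,p11,p12,p13} by δ(·,0) → {p1,p6,p10,p11,p13} and {p9,p12}.
Split {p1,p6,p10,p11,p13} by δ(·,2) → {p1,p6,p11} and {p10,p13}.
On input 1, block {p5,p7,p8,p14} splits into {p5,p14} and {p7,p8}.
No further refinement is possible. Final partition (5 blocks): {p1,p6,p11} | {p5,p14} | {p9,p12} | {p10,p13} | {p7,p8}.

5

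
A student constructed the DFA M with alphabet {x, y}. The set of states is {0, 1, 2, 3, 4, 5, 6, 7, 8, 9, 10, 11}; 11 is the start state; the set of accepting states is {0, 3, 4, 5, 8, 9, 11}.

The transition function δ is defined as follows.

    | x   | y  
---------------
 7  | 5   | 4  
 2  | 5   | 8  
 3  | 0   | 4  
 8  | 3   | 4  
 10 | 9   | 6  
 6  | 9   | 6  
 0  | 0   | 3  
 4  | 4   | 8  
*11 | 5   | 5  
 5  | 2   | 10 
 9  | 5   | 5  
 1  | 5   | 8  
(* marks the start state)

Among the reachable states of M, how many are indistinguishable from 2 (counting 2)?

1

Reachable states from the start: {0,2,3,4,5,6,8,9,10,11}. Unreachable: {1,7} — drop them.
Start with accepting vs non-accepting: {0,3,4,5,8,9,11} | {2,6,10}.
On input x, block {0,3,4,5,8,9,11} splits into {0,3,4,8,9,11} and {5}.
Refine {0,3,4,8,9,11} on symbol x: members go to different blocks, giving {0,3,4,8} and {9,11}.
Split {2,6,10} by δ(·,x) → {6,10} and {2}.
Stable partition: {0,3,4,8} | {6,10} | {5} | {9,11} | {2} — 5 equivalence classes.
The equivalence class containing 2 is {2}, of size 1.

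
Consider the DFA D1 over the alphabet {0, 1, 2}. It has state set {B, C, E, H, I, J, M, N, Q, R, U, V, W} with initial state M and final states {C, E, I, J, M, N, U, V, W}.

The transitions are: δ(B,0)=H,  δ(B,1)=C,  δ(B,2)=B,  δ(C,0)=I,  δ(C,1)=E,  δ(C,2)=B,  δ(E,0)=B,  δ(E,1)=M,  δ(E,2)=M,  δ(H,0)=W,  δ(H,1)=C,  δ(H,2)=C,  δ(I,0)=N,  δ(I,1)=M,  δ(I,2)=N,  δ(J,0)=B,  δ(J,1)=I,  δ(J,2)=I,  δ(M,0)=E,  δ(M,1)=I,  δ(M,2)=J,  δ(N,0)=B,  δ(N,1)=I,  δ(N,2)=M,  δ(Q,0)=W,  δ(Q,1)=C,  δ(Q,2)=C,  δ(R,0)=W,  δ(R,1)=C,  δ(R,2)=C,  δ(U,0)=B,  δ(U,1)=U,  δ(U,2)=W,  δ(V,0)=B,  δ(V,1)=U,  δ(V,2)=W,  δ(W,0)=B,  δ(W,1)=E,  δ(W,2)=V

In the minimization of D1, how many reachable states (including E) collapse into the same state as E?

First remove the unreachable states {Q,R}; 11 states remain.
Start with accepting vs non-accepting: {C,E,I,J,M,N,U,V,W} | {B,H}.
Split {C,E,I,J,M,N,U,V,W} by δ(·,0) → {E,J,N,U,V,W} and {C,I,M}.
On input 1, block {E,J,N,U,V,W} splits into {U,V,W} and {E,J,N}.
Split {U,V,W} by δ(·,1) → {U,V} and {W}.
Split {B,H} by δ(·,0) → {H} and {B}.
Split {C,I,M} by δ(·,0) → {I,M} and {C}.
The partition is now stable with 7 blocks: {U,V} | {H} | {I,M} | {E,J,N} | {W} | {B} | {C}.
The equivalence class containing E is {E,J,N}, of size 3.

3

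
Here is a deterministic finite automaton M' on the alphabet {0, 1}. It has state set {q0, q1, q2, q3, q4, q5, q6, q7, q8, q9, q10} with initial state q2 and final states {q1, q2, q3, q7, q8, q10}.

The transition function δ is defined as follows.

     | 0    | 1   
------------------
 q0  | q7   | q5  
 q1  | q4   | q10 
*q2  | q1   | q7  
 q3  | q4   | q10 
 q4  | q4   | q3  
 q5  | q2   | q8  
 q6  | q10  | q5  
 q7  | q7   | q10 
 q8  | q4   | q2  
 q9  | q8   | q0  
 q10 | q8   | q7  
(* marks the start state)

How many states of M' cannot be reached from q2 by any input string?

4

BFS from q2 reaches {q1, q2, q3, q4, q7, q8, q10}; the 4 state(s) q0, q5, q6, q9 are never visited.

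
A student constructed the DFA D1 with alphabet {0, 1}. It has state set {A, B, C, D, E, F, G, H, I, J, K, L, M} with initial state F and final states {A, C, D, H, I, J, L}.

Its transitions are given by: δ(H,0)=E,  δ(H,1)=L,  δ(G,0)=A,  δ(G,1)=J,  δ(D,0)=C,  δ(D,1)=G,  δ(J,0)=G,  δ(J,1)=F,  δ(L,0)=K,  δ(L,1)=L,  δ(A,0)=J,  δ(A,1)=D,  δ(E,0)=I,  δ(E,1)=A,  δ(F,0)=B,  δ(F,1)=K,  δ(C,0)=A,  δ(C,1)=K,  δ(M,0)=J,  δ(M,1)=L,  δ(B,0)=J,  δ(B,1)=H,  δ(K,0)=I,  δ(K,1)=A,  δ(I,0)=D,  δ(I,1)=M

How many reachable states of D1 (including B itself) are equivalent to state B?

All states are reachable from the start state.
Start with accepting vs non-accepting: {A,C,D,H,I,J,L} | {B,E,F,G,K,M}.
Refine {A,C,D,H,I,J,L} on symbol 0: members go to different blocks, giving {A,C,D,I} and {H,J,L}.
Refine {A,C,D,I} on symbol 0: members go to different blocks, giving {C,D,I} and {A}.
On input 0, block {C,D,I} splits into {D,I} and {C}.
On input 0, block {D,I} splits into {D} and {I}.
Split {B,E,F,G,K,M} by δ(·,0) → {B,M} and {E,K} and {F} and {G}.
On input 0, block {H,J,L} splits into {H,L} and {J}.
The partition is now stable with 10 blocks: {D} | {B,M} | {H,L} | {A} | {C} | {I} | {E,K} | {F} | {G} | {J}.
State B belongs to the block {B,M}, which has 2 states.

2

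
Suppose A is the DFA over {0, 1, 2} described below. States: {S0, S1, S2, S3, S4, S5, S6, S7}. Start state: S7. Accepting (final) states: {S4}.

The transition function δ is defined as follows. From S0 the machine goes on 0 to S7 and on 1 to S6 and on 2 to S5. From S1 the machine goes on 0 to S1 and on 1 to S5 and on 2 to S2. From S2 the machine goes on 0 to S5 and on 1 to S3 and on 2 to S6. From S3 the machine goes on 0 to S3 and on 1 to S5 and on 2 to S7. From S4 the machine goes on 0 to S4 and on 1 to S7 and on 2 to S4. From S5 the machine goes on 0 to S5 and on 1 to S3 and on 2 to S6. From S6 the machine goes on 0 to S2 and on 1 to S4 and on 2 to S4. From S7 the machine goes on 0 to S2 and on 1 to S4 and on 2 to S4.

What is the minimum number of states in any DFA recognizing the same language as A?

States {S0,S1} cannot be reached from the start state, so discard them.
Initial partition by acceptance: {S4} | {S2,S3,S5,S6,S7}.
On input 1, block {S2,S3,S5,S6,S7} splits into {S2,S3,S5} and {S6,S7}.
Stable partition: {S4} | {S2,S3,S5} | {S6,S7} — 3 equivalence classes.

3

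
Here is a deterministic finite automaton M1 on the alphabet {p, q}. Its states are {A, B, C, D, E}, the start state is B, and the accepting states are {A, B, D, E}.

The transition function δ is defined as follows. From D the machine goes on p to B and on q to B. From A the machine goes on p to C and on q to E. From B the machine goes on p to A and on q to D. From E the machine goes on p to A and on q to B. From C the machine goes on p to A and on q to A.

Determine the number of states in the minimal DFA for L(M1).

Every state is reachable, so we keep all 5.
Initial partition by acceptance: {A,B,D,E} | {C}.
Split {A,B,D,E} by δ(·,p) → {B,D,E} and {A}.
Split {B,D,E} by δ(·,p) → {B,E} and {D}.
Split {B,E} by δ(·,q) → {B} and {E}.
No further refinement is possible. Final partition (5 blocks): {B} | {C} | {A} | {D} | {E}.

5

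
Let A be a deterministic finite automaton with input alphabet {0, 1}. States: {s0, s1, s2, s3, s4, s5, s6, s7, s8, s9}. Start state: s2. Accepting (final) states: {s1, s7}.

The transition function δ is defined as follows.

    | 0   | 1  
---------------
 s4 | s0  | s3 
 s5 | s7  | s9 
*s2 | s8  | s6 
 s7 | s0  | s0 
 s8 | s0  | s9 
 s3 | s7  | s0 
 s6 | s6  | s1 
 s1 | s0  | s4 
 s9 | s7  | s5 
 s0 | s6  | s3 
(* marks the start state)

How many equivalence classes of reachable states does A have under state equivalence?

9

Every state is reachable, so we keep all 10.
P0 = {s1,s7} | {s0,s2,s3,s4,s5,s6,s8,s9}.
Split {s0,s2,s3,s4,s5,s6,s8,s9} by δ(·,0) → {s0,s2,s4,s6,s8} and {s3,s5,s9}.
Split {s0,s2,s4,s6,s8} by δ(·,1) → {s0,s4,s8} and {s2} and {s6}.
On input 0, block {s0,s4,s8} splits into {s4,s8} and {s0}.
Split {s1,s7} by δ(·,1) → {s1} and {s7}.
Split {s3,s5,s9} by δ(·,1) → {s5,s9} and {s3}.
Refine {s4,s8} on symbol 1: members go to different blocks, giving {s4} and {s8}.
The partition is now stable with 9 blocks: {s1} | {s4} | {s5,s9} | {s2} | {s6} | {s0} | {s7} | {s3} | {s8}.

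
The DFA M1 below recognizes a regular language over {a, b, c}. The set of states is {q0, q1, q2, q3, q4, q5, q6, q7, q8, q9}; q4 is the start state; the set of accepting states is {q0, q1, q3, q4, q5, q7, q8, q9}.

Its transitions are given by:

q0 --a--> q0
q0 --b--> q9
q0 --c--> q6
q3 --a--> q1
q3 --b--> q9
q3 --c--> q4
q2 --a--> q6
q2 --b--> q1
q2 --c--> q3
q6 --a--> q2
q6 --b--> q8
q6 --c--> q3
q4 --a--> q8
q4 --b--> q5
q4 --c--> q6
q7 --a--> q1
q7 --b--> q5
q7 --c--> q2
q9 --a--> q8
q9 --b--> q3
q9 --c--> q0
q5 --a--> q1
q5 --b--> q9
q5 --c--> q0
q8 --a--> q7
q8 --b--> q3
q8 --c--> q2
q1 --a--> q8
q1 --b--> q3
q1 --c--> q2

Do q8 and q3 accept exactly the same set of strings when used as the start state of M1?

All states are reachable from the start state.
Start with accepting vs non-accepting: {q0,q1,q3,q4,q5,q7,q8,q9} | {q2,q6}.
Refine {q0,q1,q3,q4,q5,q7,q8,q9} on symbol c: members go to different blocks, giving {q0,q1,q4,q7,q8} and {q3,q5,q9}.
Stable partition: {q0,q1,q4,q7,q8} | {q2,q6} | {q3,q5,q9} — 3 equivalence classes.
q8 and q3 end up in different blocks, so they are distinguishable. For instance, the string 'c' is accepted from only q3.

No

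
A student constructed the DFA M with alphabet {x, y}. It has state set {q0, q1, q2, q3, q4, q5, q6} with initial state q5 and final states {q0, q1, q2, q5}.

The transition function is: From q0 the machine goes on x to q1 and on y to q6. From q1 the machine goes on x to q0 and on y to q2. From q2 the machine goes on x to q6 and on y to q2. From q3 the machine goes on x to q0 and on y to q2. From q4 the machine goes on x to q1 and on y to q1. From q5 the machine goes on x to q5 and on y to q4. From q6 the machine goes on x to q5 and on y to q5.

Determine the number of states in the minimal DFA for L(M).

6

Reachable states from the start: {q0,q1,q2,q4,q5,q6}. Unreachable: {q3} — drop them.
Start with accepting vs non-accepting: {q0,q1,q2,q5} | {q4,q6}.
Refine {q0,q1,q2,q5} on symbol x: members go to different blocks, giving {q0,q1,q5} and {q2}.
On input y, block {q0,q1,q5} splits into {q0,q5} and {q1}.
On input x, block {q0,q5} splits into {q0} and {q5}.
Refine {q4,q6} on symbol x: members go to different blocks, giving {q4} and {q6}.
Stable partition: {q0} | {q4} | {q2} | {q1} | {q5} | {q6} — 6 equivalence classes.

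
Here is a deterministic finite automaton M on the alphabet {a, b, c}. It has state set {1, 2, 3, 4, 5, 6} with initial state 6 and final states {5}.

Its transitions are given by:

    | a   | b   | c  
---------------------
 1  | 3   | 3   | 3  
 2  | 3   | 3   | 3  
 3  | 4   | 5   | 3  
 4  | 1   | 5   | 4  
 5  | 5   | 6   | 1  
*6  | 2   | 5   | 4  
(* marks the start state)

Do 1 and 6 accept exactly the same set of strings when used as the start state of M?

No

P0 = {5} | {1,2,3,4,6}.
On input b, block {1,2,3,4,6} splits into {3,4,6} and {1,2}.
Refine {3,4,6} on symbol a: members go to different blocks, giving {4,6} and {3}.
No further refinement is possible. Final partition (4 blocks): {5} | {4,6} | {1,2} | {3}.
1 and 6 end up in different blocks, so they are distinguishable. For instance, the string 'b' is accepted from only 6.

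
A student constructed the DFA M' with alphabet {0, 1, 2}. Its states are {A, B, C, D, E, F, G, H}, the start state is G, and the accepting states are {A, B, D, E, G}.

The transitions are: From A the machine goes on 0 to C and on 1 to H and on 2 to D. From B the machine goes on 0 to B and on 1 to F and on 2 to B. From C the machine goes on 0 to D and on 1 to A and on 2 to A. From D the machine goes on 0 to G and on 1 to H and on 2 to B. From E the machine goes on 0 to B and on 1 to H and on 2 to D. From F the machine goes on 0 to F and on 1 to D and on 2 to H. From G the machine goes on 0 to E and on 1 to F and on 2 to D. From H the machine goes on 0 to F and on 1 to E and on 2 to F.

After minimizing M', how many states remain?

States {A,C} cannot be reached from the start state, so discard them.
Start with accepting vs non-accepting: {B,D,E,G} | {F,H}.
No further refinement is possible. Final partition (2 blocks): {B,D,E,G} | {F,H}.

2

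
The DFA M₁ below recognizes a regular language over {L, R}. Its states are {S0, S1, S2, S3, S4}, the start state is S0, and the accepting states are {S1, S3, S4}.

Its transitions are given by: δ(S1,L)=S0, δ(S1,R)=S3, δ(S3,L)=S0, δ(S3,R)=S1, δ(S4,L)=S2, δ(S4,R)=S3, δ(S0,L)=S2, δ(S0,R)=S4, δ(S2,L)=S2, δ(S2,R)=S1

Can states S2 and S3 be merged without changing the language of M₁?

No

All states are reachable from the start state.
Initial partition by acceptance: {S1,S3,S4} | {S0,S2}.
Stable partition: {S1,S3,S4} | {S0,S2} — 2 equivalence classes.
S2 and S3 end up in different blocks, so they are distinguishable. For instance, the string 'ε' is accepted from only S3.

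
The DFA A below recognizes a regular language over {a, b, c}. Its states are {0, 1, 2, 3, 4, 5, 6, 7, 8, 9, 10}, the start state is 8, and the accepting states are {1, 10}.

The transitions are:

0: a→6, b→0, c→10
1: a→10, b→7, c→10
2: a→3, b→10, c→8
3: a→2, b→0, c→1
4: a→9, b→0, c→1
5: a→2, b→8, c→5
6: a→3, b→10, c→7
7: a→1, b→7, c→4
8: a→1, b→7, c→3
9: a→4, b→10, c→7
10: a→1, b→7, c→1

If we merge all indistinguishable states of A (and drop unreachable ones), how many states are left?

States {5} cannot be reached from the start state, so discard them.
Start with accepting vs non-accepting: {1,10} | {0,2,3,4,6,7,8,9}.
Split {0,2,3,4,6,7,8,9} by δ(·,a) → {0,2,3,4,6,9} and {7,8}.
Split {0,2,3,4,6,9} by δ(·,b) → {0,3,4} and {2,6,9}.
The partition is now stable with 4 blocks: {1,10} | {0,3,4} | {7,8} | {2,6,9}.

4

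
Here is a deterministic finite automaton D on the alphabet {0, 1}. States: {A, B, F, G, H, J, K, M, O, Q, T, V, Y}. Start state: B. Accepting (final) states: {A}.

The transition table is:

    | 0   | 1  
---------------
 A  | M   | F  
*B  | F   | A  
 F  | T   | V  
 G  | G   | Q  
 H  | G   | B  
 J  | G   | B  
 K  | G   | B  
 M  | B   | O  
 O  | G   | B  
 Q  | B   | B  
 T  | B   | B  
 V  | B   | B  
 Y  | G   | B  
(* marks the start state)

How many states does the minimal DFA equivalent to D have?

7

States {H,J,K,Y} cannot be reached from the start state, so discard them.
P0 = {A} | {B,F,G,M,O,Q,T,V}.
Refine {B,F,G,M,O,Q,T,V} on symbol 1: members go to different blocks, giving {F,G,M,O,Q,T,V} and {B}.
Split {F,G,M,O,Q,T,V} by δ(·,0) → {M,Q,T,V} and {F,G,O}.
Refine {M,Q,T,V} on symbol 1: members go to different blocks, giving {Q,T,V} and {M}.
On input 0, block {F,G,O} splits into {G,O} and {F}.
On input 1, block {G,O} splits into {G} and {O}.
No further refinement is possible. Final partition (7 blocks): {A} | {Q,T,V} | {B} | {G} | {M} | {F} | {O}.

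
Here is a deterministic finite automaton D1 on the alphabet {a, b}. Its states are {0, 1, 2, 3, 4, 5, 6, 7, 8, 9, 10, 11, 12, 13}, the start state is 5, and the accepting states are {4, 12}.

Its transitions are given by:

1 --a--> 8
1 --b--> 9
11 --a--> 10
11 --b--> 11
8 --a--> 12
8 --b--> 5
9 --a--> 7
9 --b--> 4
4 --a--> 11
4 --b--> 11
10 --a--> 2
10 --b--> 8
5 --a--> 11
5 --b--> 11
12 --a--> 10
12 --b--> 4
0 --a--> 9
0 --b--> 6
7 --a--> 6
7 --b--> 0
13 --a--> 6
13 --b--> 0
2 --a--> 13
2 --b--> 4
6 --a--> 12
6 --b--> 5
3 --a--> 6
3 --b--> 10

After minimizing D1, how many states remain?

Reachable states from the start: {0,2,4,5,6,7,8,9,10,11,12,13}. Unreachable: {1,3} — drop them.
P0 = {4,12} | {0,2,5,6,7,8,9,10,11,13}.
Refine {4,12} on symbol b: members go to different blocks, giving {4} and {12}.
On input a, block {0,2,5,6,7,8,9,10,11,13} splits into {0,2,5,7,9,10,11,13} and {6,8}.
On input a, block {0,2,5,7,9,10,11,13} splits into {0,2,5,9,10,11} and {7,13}.
On input a, block {0,2,5,9,10,11} splits into {0,5,10,11} and {2,9}.
Refine {0,5,10,11} on symbol a: members go to different blocks, giving {0,10} and {5,11}.
On input a, block {5,11} splits into {5} and {11}.
Stable partition: {4} | {0,10} | {12} | {6,8} | {7,13} | {2,9} | {5} | {11} — 8 equivalence classes.

8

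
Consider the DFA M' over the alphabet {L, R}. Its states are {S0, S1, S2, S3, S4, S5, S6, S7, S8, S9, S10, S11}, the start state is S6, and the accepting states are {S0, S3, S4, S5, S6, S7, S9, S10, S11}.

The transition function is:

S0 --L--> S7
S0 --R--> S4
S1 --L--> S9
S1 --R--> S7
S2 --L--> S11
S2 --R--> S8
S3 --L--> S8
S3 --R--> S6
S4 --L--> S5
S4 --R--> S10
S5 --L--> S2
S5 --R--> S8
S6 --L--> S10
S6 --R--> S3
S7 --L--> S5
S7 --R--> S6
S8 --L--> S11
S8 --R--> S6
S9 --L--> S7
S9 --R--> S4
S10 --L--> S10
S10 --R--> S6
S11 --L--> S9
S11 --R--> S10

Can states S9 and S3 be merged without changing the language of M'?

First remove the unreachable states {S0,S1}; 10 states remain.
Start with accepting vs non-accepting: {S3,S4,S5,S6,S7,S9,S10,S11} | {S2,S8}.
Split {S3,S4,S5,S6,S7,S9,S10,S11} by δ(·,L) → {S4,S6,S7,S9,S10,S11} and {S3,S5}.
On input L, block {S4,S6,S7,S9,S10,S11} splits into {S6,S9,S10,S11} and {S4,S7}.
On input L, block {S6,S9,S10,S11} splits into {S6,S10,S11} and {S9}.
Refine {S6,S10,S11} on symbol L: members go to different blocks, giving {S6,S10} and {S11}.
Split {S6,S10} by δ(·,R) → {S6} and {S10}.
On input R, block {S2,S8} splits into {S2} and {S8}.
Split {S3,S5} by δ(·,L) → {S3} and {S5}.
Refine {S4,S7} on symbol R: members go to different blocks, giving {S4} and {S7}.
Stable partition: {S6} | {S2} | {S3} | {S4} | {S9} | {S11} | {S10} | {S8} | {S5} | {S7} — 10 equivalence classes.
S9 and S3 end up in different blocks, so they are distinguishable. For instance, the string 'L' is accepted from only S9.

No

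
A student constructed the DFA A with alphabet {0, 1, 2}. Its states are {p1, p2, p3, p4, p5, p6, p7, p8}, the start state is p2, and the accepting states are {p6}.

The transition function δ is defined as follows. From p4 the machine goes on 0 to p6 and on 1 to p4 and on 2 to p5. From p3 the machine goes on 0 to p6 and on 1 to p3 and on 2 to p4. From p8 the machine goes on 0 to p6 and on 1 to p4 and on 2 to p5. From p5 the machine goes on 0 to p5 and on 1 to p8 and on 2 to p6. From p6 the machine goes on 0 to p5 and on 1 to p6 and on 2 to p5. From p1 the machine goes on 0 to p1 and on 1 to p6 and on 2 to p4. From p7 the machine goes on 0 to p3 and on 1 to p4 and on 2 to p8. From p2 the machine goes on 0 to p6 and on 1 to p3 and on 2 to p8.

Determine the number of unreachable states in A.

BFS from p2 reaches {p2, p3, p4, p5, p6, p8}; the 2 state(s) p1, p7 are never visited.

2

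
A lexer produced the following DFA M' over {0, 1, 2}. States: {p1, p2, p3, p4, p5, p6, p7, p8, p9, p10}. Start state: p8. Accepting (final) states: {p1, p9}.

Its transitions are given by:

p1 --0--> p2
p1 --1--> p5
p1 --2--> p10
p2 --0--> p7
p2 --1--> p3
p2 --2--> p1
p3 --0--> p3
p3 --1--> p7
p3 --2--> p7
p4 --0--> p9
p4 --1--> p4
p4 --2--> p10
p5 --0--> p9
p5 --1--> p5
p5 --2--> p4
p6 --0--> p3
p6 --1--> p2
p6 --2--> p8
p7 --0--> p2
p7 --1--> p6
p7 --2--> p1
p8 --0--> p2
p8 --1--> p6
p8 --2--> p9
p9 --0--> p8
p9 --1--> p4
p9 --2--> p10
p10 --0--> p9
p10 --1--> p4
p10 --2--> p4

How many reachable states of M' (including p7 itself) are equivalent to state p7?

All states are reachable from the start state.
P0 = {p1,p9} | {p2,p3,p4,p5,p6,p7,p8,p10}.
On input 0, block {p2,p3,p4,p5,p6,p7,p8,p10} splits into {p2,p3,p6,p7,p8} and {p4,p5,p10}.
Split {p2,p3,p6,p7,p8} by δ(·,2) → {p2,p7,p8} and {p3,p6}.
Stable partition: {p1,p9} | {p2,p7,p8} | {p4,p5,p10} | {p3,p6} — 4 equivalence classes.
The equivalence class containing p7 is {p2,p7,p8}, of size 3.

3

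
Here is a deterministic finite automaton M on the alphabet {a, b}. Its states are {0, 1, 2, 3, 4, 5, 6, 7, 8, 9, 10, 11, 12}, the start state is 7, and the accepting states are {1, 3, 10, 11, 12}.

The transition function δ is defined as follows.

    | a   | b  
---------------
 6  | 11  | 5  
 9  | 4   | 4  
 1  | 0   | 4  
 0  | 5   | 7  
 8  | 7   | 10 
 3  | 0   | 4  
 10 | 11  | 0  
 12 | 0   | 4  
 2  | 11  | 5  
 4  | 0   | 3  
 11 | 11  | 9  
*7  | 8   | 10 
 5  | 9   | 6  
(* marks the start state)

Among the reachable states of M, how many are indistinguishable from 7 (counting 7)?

First remove the unreachable states {1,2,12}; 10 states remain.
Start with accepting vs non-accepting: {3,10,11} | {0,4,5,6,7,8,9}.
Refine {3,10,11} on symbol a: members go to different blocks, giving {10,11} and {3}.
On input a, block {0,4,5,6,7,8,9} splits into {0,4,5,7,8,9} and {6}.
On input b, block {0,4,5,7,8,9} splits into {0,9} and {7,8} and {4} and {5}.
Refine {0,9} on symbol a: members go to different blocks, giving {0} and {9}.
Split {10,11} by δ(·,b) → {10} and {11}.
The partition is now stable with 9 blocks: {10} | {0} | {3} | {6} | {7,8} | {4} | {5} | {9} | {11}.
State 7 belongs to the block {7,8}, which has 2 states.

2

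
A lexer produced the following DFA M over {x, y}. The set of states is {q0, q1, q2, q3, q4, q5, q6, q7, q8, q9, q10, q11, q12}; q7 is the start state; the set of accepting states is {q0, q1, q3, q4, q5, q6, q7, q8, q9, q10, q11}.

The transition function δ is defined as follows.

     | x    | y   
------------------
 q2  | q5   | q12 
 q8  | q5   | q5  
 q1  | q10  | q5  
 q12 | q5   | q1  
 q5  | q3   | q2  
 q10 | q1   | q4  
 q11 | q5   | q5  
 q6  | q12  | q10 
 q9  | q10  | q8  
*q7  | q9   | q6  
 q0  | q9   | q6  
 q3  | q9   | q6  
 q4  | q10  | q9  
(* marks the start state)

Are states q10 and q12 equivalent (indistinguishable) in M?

Reachable states from the start: {q1,q2,q3,q4,q5,q6,q7,q8,q9,q10,q12}. Unreachable: {q0,q11} — drop them.
Initial partition by acceptance: {q1,q3,q4,q5,q6,q7,q8,q9,q10} | {q2,q12}.
Split {q1,q3,q4,q5,q6,q7,q8,q9,q10} by δ(·,x) → {q1,q3,q4,q5,q7,q8,q9,q10} and {q6}.
On input y, block {q1,q3,q4,q5,q7,q8,q9,q10} splits into {q1,q4,q8,q9,q10} and {q3,q7} and {q5}.
Split {q1,q4,q8,q9,q10} by δ(·,x) → {q1,q4,q9,q10} and {q8}.
Split {q1,q4,q9,q10} by δ(·,y) → {q4,q10} and {q1} and {q9}.
Split {q4,q10} by δ(·,x) → {q4} and {q10}.
Refine {q2,q12} on symbol y: members go to different blocks, giving {q2} and {q12}.
Stable partition: {q4} | {q2} | {q6} | {q3,q7} | {q5} | {q8} | {q1} | {q9} | {q10} | {q12} — 10 equivalence classes.
q10 and q12 end up in different blocks, so they are distinguishable. For instance, the string 'ε' is accepted from only q10.

No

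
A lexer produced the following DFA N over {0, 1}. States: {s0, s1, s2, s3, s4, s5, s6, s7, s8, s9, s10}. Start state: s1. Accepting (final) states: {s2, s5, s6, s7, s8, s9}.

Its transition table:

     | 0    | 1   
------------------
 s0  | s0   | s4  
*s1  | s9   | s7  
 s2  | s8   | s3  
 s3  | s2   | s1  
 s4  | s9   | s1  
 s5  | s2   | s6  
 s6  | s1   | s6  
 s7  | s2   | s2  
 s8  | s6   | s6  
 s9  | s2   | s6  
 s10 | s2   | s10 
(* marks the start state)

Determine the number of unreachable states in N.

No path from s1 leads to s0, s4, s5, s10; the other 7 states are all reachable.

4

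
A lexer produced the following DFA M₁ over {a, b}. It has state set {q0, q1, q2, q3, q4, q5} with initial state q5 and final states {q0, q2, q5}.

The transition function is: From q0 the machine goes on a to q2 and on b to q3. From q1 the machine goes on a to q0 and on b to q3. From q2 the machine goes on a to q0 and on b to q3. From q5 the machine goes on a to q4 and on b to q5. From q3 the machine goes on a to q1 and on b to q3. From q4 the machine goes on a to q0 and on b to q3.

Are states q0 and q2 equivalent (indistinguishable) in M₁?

Yes

Every state is reachable, so we keep all 6.
P0 = {q0,q2,q5} | {q1,q3,q4}.
Split {q0,q2,q5} by δ(·,a) → {q0,q2} and {q5}.
Split {q1,q3,q4} by δ(·,a) → {q1,q4} and {q3}.
The partition is now stable with 4 blocks: {q0,q2} | {q1,q4} | {q5} | {q3}.
q0 and q2 lie in the same block of the stable partition, so they are equivalent — no string distinguishes them.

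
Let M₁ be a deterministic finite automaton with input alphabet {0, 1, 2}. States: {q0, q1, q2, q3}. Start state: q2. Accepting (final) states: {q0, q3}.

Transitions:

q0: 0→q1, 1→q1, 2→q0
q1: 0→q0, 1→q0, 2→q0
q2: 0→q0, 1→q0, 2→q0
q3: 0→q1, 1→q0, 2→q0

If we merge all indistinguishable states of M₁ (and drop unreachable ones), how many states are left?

2

First remove the unreachable states {q3}; 3 states remain.
Start with accepting vs non-accepting: {q0} | {q1,q2}.
Stable partition: {q0} | {q1,q2} — 2 equivalence classes.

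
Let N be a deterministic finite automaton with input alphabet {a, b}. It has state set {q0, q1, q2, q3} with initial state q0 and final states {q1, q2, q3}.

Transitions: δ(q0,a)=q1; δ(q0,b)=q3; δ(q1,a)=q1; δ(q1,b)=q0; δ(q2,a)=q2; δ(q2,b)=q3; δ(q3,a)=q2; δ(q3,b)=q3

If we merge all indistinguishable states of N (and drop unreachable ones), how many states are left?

3

All states are reachable from the start state.
Start with accepting vs non-accepting: {q1,q2,q3} | {q0}.
Refine {q1,q2,q3} on symbol b: members go to different blocks, giving {q2,q3} and {q1}.
No further refinement is possible. Final partition (3 blocks): {q2,q3} | {q0} | {q1}.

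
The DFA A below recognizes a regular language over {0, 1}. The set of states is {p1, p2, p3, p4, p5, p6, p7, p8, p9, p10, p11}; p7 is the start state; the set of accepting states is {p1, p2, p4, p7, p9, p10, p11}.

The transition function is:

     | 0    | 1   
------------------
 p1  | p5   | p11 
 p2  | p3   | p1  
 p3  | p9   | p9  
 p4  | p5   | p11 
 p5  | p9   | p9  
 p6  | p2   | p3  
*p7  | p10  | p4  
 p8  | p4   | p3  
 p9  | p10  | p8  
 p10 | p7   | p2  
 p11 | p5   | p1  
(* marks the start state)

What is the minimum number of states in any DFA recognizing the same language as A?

5

Reachable states from the start: {p1,p2,p3,p4,p5,p7,p8,p9,p10,p11}. Unreachable: {p6} — drop them.
Start with accepting vs non-accepting: {p1,p2,p4,p7,p9,p10,p11} | {p3,p5,p8}.
On input 0, block {p1,p2,p4,p7,p9,p10,p11} splits into {p1,p2,p4,p11} and {p7,p9,p10}.
On input 0, block {p3,p5,p8} splits into {p3,p5} and {p8}.
Split {p7,p9,p10} by δ(·,1) → {p7,p10} and {p9}.
No further refinement is possible. Final partition (5 blocks): {p1,p2,p4,p11} | {p3,p5} | {p7,p10} | {p8} | {p9}.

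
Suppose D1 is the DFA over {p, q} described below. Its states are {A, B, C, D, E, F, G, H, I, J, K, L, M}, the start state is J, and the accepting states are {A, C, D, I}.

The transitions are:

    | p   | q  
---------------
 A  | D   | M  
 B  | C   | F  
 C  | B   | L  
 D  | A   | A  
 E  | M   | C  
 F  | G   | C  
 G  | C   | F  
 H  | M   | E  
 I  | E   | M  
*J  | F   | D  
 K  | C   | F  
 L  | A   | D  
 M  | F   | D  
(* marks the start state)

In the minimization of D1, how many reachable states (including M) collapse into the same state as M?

First remove the unreachable states {E,H,I,K}; 9 states remain.
Initial partition by acceptance: {A,C,D} | {B,F,G,J,L,M}.
Split {A,C,D} by δ(·,p) → {A,D} and {C}.
Refine {A,D} on symbol q: members go to different blocks, giving {A} and {D}.
On input p, block {B,F,G,J,L,M} splits into {F,J,M} and {B,G} and {L}.
Split {F,J,M} by δ(·,p) → {J,M} and {F}.
Stable partition: {A} | {J,M} | {C} | {D} | {B,G} | {L} | {F} — 7 equivalence classes.
State M belongs to the block {J,M}, which has 2 states.

2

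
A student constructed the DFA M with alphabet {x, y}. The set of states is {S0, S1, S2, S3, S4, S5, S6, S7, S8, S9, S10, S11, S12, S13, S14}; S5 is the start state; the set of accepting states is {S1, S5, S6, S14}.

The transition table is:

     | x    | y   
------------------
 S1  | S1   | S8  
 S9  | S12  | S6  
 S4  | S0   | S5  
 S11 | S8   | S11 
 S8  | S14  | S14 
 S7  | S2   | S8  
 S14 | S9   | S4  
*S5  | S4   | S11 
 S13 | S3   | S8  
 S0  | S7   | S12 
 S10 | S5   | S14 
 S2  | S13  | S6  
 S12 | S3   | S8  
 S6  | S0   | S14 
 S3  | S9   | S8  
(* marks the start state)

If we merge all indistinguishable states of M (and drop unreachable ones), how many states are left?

First remove the unreachable states {S1,S10}; 13 states remain.
P0 = {S5,S6,S14} | {S0,S2,S3,S4,S7,S8,S9,S11,S12,S13}.
On input y, block {S5,S6,S14} splits into {S5,S14} and {S6}.
Split {S0,S2,S3,S4,S7,S8,S9,S11,S12,S13} by δ(·,x) → {S0,S2,S3,S4,S7,S9,S11,S12,S13} and {S8}.
On input x, block {S0,S2,S3,S4,S7,S9,S11,S12,S13} splits into {S0,S2,S3,S4,S7,S9,S12,S13} and {S11}.
On input y, block {S5,S14} splits into {S5} and {S14}.
Refine {S0,S2,S3,S4,S7,S9,S12,S13} on symbol y: members go to different blocks, giving {S3,S7,S12,S13} and {S2,S9} and {S0} and {S4}.
On input x, block {S3,S7,S12,S13} splits into {S3,S7} and {S12,S13}.
No further refinement is possible. Final partition (10 blocks): {S5} | {S3,S7} | {S6} | {S8} | {S11} | {S14} | {S2,S9} | {S0} | {S4} | {S12,S13}.

10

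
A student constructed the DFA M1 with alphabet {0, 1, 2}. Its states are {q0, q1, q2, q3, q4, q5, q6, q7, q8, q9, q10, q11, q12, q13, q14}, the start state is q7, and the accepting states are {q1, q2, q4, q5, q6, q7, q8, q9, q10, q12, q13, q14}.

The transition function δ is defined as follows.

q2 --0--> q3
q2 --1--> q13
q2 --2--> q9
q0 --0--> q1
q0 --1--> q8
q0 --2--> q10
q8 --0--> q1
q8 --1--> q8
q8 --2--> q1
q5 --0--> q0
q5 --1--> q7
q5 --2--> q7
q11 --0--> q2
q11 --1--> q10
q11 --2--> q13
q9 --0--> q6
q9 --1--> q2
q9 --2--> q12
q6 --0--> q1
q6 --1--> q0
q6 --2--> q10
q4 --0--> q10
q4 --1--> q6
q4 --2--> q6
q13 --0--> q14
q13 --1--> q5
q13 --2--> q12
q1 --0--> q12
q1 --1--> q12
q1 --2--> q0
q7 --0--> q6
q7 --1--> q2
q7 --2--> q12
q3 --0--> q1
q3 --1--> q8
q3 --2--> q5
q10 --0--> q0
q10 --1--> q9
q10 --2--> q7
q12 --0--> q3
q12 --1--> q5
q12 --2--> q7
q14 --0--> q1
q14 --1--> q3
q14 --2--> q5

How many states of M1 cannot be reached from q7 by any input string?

2

Starting at q7 and following transitions, the reachable set is {q0, q1, q2, q3, q5, q6, q7, q8, q9, q10, q12, q13, q14}. That leaves q4, q11 unreachable — 2 in total.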